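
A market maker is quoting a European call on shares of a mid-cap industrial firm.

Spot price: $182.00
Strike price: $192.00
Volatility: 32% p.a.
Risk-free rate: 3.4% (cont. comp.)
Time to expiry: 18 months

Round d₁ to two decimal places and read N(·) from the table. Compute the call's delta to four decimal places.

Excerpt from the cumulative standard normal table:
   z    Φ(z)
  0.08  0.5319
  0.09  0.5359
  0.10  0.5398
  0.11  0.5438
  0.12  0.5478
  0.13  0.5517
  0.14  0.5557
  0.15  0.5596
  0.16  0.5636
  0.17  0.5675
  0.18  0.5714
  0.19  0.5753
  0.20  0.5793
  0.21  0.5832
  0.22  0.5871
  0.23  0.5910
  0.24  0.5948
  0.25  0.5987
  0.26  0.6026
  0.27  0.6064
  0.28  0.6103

σ√T = 0.32 × 1.2247 = 0.3919
ln(S/K) + (r + σ²/2)T = ln(182/192) + (0.034 + 0.32²/2)·1.5 = -0.0535 + 0.1278 = 0.0743
d₁ = 0.0743 / 0.3919 = 0.1896 which rounds to 0.19
N(d₁) = N(0.19) = 0.5753
Δ_call = N(d₁) = 0.5753

0.5753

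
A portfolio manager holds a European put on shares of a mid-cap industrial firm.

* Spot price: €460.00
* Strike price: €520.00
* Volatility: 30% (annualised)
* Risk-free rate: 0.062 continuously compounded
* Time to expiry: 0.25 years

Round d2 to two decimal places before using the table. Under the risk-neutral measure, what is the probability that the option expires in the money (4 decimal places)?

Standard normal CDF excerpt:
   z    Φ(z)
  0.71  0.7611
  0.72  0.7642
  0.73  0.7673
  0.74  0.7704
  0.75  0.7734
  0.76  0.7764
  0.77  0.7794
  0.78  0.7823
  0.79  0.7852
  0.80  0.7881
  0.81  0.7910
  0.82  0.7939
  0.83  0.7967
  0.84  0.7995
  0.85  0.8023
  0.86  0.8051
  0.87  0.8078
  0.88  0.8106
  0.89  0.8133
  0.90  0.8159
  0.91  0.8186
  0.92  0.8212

σ√T = 0.3 × 0.5000 = 0.1500
d₁ = [ln(460/520) + (0.062 + ½·0.3²)·0.25] / (σ√T) = (-0.1226 + 0.0267) / 0.1500 = -0.6390 ≈ -0.64
d₂ = -0.6390 − 0.1500 = -0.7890 ≈ -0.79
Risk-neutral Pr[S_T < K] = N(−d₂) = N(0.79) = 0.7852

0.7852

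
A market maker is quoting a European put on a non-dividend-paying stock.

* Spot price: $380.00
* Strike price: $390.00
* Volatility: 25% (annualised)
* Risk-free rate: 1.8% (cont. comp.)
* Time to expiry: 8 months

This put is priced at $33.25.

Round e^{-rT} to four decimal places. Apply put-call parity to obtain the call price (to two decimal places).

exp(−rT) = exp(−0.018·0.6667) = 0.9881
Put-call parity: C − P = S − K·e^(−rT) = 380 − 390·0.9881 = 380 − 385.3590 = -5.3590
C = P + (C − P) = 33.25 + (-5.3590) = 27.8910

$27.89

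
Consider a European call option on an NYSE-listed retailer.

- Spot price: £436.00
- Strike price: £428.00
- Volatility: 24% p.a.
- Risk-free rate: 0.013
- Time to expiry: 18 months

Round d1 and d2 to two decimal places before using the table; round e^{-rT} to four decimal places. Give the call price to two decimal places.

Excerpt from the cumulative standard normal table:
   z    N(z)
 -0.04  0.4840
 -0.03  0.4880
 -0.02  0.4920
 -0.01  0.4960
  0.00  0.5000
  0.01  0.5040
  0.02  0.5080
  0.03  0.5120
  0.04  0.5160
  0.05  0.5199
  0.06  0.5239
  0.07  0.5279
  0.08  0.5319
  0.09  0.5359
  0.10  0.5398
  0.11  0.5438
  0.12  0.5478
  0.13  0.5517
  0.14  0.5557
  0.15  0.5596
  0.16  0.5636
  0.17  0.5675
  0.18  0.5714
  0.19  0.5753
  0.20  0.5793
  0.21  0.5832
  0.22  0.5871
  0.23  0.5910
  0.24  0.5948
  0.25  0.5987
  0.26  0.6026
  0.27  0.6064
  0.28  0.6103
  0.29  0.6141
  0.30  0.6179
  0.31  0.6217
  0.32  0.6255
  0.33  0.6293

σ√T = 0.24·√1.5 = 0.2939
d₁ = [ln(436/428) + (0.013 + 0.24²/2)·1.5] / 0.2939 = [0.0185 + 0.0627] / 0.2939 = 0.2763 ≈ 0.28
d₂ = d₁ − σ√T = 0.2763 − 0.2939 = -0.0176 ≈ -0.02
e^(−rT) = e^(−0.013·1.5) = 0.9807
N(d₁) = N(0.28) = 0.6103;  N(d₂) = N(-0.02) = 0.4920
C = 436·0.6103 − 428·0.9807·0.4920 = 266.0908 − 206.5119 = 59.5789

£59.58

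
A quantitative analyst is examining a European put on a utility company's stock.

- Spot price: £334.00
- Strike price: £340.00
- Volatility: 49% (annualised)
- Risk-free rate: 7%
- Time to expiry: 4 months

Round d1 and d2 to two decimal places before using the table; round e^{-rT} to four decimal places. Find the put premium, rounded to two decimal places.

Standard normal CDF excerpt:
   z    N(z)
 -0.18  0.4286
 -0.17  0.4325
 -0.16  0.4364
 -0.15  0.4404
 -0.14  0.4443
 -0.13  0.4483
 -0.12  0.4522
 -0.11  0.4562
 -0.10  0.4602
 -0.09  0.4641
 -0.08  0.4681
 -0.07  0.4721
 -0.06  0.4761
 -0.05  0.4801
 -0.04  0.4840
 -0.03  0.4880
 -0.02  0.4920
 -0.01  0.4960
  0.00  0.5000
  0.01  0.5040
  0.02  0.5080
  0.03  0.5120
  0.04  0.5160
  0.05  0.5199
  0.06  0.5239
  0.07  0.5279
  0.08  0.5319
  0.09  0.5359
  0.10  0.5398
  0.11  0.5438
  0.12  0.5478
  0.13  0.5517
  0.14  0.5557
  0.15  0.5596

T = 0.3333;  σ√T = 0.2829
ln(S/K) + (r + σ²/2)T = ln(334/340) + (0.07 + 0.49²/2)·0.3333 = -0.0178 + 0.0633 = 0.0455
d₁ = 0.0455 / 0.2829 = 0.1610 → 0.16
d₂ = d₁ − σ√T = 0.1610 − 0.2829 = -0.1219 → -0.12
exp(−rT) = exp(−0.07·0.3333) = 0.9769
N(−d₂) = N(0.12) = 0.5478;  N(−d₁) = N(-0.16) = 0.4364
P = 340·0.9769·0.5478 − 334·0.4364 = 181.9496 − 145.7576 = 36.1920

£36.19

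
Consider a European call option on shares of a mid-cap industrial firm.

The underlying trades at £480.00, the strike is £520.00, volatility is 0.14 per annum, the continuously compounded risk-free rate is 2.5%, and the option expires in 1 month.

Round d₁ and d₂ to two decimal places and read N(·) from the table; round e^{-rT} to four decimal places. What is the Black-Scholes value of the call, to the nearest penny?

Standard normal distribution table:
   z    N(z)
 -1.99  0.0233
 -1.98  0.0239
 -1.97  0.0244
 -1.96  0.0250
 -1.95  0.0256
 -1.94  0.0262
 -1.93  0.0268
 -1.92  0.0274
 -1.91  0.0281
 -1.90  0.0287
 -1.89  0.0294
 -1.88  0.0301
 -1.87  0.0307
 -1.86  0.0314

£0.20

σ√T = 0.14·√0.08333 = 0.0404
ln(S/K) + (r + σ²/2)T = ln(480/520) + (0.025 + 0.14²/2)·0.08333 = -0.0800 + 0.0029 = -0.0771
d₁ = -0.0771 / 0.0404 = -1.9088 ≈ -1.91
d₂ = d₁ − σ√T = -1.9088 − 0.0404 = -1.9492 ≈ -1.95
exp(−rT) = exp(−0.025·0.08333) = 0.9979
N(d₁) = N(-1.91) = 0.0281;  N(d₂) = N(-1.95) = 0.0256
C = 480·0.0281 − 520·0.9979·0.0256 = 13.4880 − 13.2840 = 0.2040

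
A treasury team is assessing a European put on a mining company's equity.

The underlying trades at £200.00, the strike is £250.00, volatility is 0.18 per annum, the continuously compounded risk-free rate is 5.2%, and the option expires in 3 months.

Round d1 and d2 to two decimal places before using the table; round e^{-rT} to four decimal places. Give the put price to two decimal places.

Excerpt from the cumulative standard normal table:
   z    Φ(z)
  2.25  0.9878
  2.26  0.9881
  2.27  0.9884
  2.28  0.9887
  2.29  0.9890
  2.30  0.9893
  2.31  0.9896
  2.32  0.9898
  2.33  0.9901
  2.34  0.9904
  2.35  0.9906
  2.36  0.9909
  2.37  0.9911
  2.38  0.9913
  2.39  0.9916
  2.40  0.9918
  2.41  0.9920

£46.83

σ√T = 0.18·√0.25 = 0.0900
d₁ = [ln(200/250) + (0.052 + 0.18²/2)·0.25] / 0.0900 = [-0.2231 + 0.0170] / 0.0900 = -2.2899 which rounds to -2.29
d₂ = d₁ − σ√T = -2.2899 − 0.0900 = -2.3799 which rounds to -2.38
e^(−rT) = e^(−0.052·0.25) = 0.9871
P = 250·0.9871·N(2.38) − 200·N(2.29) = 250·0.9871·0.9913 − 200·0.9890 = 244.6281 − 197.8000 = 46.8281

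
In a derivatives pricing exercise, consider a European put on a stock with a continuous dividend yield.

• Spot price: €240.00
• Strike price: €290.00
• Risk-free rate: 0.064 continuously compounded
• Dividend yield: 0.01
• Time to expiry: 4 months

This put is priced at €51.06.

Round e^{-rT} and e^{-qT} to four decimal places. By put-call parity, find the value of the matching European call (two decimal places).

exp(−qT) = exp(−0.01·0.3333) = 0.9967;  exp(−rT) = exp(−0.064·0.3333) = 0.9789
Put-call parity: C − P = S·e^(−qT) − K·e^(−rT) = 240·0.9967 − 290·0.9789 = 239.2080 − 283.8810 = -44.6730
C = P + (C − P) = 51.06 + (-44.6730) = 6.3870

€6.39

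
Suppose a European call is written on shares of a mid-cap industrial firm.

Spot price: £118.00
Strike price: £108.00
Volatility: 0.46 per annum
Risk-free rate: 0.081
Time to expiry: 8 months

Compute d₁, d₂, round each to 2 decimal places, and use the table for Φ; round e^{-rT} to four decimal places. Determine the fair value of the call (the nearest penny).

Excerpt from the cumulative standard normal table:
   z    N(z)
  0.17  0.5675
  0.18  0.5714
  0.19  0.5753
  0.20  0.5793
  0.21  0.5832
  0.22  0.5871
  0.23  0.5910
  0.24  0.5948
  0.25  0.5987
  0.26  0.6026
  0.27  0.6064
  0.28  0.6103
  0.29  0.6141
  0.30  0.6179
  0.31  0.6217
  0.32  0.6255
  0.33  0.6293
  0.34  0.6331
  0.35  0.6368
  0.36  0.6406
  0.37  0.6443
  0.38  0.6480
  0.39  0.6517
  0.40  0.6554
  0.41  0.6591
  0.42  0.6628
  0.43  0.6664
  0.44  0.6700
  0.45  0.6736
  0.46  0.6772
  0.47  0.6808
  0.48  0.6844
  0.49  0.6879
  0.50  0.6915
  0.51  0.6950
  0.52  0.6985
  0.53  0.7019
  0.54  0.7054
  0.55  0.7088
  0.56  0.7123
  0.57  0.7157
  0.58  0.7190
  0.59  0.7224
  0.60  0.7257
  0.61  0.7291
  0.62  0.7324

£25.59

σ√T = 0.46·√0.6667 = 0.3756
d₁ = [ln(118/108) + (0.081 + ½·0.46²)·0.6667] / (σ√T) = (0.0886 + 0.1245) / 0.3756 = 0.5673 ≈ 0.57
d₂ = 0.5673 − 0.3756 = 0.1918 ≈ 0.19
e^(−rT) = e^(−0.081·0.6667) = 0.9474
N(d₁) = N(0.57) = 0.7157;  N(d₂) = N(0.19) = 0.5753
C = 118·0.7157 − 108·0.9474·0.5753 = 84.4526 − 58.8642 = 25.5884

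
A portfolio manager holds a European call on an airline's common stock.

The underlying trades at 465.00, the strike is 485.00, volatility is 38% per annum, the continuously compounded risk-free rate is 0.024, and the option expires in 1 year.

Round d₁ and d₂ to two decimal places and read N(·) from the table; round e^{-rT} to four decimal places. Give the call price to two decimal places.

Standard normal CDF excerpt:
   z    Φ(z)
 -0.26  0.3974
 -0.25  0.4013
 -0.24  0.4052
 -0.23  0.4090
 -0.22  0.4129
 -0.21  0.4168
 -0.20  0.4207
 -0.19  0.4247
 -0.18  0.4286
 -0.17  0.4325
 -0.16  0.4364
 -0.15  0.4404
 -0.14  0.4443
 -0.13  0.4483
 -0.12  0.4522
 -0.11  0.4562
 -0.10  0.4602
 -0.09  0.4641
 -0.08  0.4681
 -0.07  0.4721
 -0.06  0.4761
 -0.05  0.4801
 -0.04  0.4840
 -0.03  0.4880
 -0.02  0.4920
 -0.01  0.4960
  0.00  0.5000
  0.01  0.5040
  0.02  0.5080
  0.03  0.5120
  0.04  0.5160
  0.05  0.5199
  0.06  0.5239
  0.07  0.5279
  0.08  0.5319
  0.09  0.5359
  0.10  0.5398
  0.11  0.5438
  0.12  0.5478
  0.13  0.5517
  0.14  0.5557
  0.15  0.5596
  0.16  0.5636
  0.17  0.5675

66.54

σ√T = 0.38·√1 = 0.3800
ln(S/K) + (r + σ²/2)T = ln(465/485) + (0.024 + 0.38²/2)·1 = -0.0421 + 0.0962 = 0.0541
d₁ = 0.0541 / 0.3800 = 0.1423 ≈ 0.14
d₂ = d₁ − σ√T = 0.1423 − 0.3800 = -0.2377 ≈ -0.24
exp(−rT) = exp(−0.024·1) = 0.9763
C = 465·N(0.14) − 485·0.9763·N(-0.24) = 465·0.5557 − 485·0.9763·0.4052 = 258.4005 − 191.8644 = 66.5361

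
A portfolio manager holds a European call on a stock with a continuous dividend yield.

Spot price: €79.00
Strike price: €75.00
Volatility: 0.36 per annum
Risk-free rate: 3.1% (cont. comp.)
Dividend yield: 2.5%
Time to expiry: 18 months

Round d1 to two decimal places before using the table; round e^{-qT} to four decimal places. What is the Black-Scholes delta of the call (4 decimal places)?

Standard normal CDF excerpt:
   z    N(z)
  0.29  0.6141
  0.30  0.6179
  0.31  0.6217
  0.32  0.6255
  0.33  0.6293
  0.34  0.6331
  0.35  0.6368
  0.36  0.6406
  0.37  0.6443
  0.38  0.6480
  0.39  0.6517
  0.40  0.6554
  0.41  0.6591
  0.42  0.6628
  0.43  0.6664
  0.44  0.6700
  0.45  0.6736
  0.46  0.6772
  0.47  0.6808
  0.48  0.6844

0.6170

σ√T = 0.36 × 1.2247 = 0.4409
d₁ = [ln(79/75) + (0.031 − 0.025 + ½·0.36²)·1.5] / (σ√T) = (0.0520 + 0.1062) / 0.4409 = 0.3587 ≈ 0.36
N(d₁) = N(0.36) = 0.6406
Δ_call = exp(−qT)·N(d₁) = 0.9632·0.6406 = 0.6170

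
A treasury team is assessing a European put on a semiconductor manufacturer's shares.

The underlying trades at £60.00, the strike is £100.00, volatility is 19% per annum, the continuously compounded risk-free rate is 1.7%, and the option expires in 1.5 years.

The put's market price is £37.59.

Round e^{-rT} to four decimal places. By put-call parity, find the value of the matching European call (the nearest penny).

e^(−rT) = e^(−0.017·1.5) = 0.9748
Put-call parity: C − P = S − K·e^(−rT) = 60 − 100·0.9748 = 60 − 97.4800 = -37.4800
C = P + (C − P) = 37.59 + (-37.4800) = 0.1100

£0.11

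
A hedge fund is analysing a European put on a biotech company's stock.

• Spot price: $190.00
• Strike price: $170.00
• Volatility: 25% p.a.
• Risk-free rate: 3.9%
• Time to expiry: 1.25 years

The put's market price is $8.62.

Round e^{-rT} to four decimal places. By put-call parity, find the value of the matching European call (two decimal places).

$36.71

exp(−rT) = exp(−0.039·1.25) = 0.9524
Put-call parity: C − P = S − K·e^(−rT) = 190 − 170·0.9524 = 190 − 161.9080 = 28.0920
C = P + (C − P) = 8.62 + (28.0920) = 36.7120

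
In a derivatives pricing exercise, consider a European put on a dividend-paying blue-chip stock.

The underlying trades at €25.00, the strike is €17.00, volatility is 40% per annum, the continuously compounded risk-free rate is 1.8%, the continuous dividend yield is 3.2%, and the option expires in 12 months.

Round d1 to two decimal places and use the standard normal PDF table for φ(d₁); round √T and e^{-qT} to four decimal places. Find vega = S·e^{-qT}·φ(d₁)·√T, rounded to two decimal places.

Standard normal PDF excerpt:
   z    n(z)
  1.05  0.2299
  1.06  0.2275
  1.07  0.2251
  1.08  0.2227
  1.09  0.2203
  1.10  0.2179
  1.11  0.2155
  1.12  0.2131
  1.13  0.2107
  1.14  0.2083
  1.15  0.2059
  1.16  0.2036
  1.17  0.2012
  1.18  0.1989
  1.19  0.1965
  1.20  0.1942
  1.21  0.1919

5.10

T = 1;  σ√T = 0.4000
d₁ = [ln(25/17) + (0.018 − 0.032 + 0.4²/2)·1] / 0.4000 = [0.3857 + 0.0660] / 0.4000 = 1.1292 → 1.13
√T = √1 = 1.0000
φ(d₁) = φ(1.13) = 0.2107
e^(−qT) = e^(−0.032·1) = 0.9685
vega = S·e^(−qT)·φ(d₁)·√T = 25·0.9685·0.2107·1.0000 = 5.1016
(The call has the same vega.)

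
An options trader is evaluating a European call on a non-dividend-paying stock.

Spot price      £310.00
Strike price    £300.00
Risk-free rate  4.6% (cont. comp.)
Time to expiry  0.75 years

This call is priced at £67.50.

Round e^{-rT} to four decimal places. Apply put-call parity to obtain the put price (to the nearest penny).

e^(−rT) = e^(−0.046·0.75) = 0.9661
Put-call parity: C − P = S − K·e^(−rT) = 310 − 300·0.9661 = 310 − 289.8300 = 20.1700
P = C − (C − P) = 67.50 − (20.1700) = 47.3300

£47.33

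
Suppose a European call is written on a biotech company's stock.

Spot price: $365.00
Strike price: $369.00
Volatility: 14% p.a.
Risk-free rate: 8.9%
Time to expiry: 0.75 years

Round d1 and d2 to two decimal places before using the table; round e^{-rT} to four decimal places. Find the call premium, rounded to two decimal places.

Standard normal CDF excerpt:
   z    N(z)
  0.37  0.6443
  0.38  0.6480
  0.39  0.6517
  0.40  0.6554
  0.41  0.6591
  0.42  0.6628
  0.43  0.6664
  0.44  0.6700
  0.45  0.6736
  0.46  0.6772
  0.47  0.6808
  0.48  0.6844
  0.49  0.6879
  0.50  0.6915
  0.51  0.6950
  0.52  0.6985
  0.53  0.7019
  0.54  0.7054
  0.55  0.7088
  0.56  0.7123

$28.73

T = 0.75;  σ√T = 0.1212
d₁ = [ln(365/369) + (0.089 + 0.14²/2)·0.75] / 0.1212 = [-0.0109 + 0.0741] / 0.1212 = 0.5213 ≈ 0.52
d₂ = d₁ − σ√T = 0.5213 − 0.1212 = 0.4000 ≈ 0.40
exp(−rT) = exp(−0.089·0.75) = 0.9354
N(d₁) = N(0.52) = 0.6985;  N(d₂) = N(0.40) = 0.6554
C = 365·0.6985 − 369·0.9354·0.6554 = 254.9525 − 226.2196 = 28.7329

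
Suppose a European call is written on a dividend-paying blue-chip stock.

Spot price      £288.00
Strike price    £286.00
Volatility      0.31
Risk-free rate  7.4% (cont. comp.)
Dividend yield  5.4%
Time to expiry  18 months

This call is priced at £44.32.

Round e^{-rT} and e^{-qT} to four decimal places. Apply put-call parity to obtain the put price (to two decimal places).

£34.67

e^(−qT) = e^(−0.054·1.5) = 0.9222;  e^(−rT) = e^(−0.074·1.5) = 0.8949
Put-call parity: C − P = S·e^(−qT) − K·e^(−rT) = 288·0.9222 − 286·0.8949 = 265.5936 − 255.9414 = 9.6522
P = C − (C − P) = 44.32 − (9.6522) = 34.6678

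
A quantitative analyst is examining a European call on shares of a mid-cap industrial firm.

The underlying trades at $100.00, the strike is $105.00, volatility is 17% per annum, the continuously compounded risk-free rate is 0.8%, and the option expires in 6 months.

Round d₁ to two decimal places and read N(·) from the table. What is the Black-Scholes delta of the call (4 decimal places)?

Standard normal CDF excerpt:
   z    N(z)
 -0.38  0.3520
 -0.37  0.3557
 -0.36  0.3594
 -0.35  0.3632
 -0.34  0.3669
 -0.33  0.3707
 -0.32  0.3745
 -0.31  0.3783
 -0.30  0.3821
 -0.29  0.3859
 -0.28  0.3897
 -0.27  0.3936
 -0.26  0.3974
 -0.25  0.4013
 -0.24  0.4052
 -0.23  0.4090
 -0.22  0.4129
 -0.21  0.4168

σ√T = 0.17 × 0.7071 = 0.1202
ln(S/K) + (r + σ²/2)T = ln(100/105) + (0.008 + 0.17²/2)·0.5 = -0.0488 + 0.0112 = -0.0376
d₁ = -0.0376 / 0.1202 = -0.3125 which rounds to -0.31
N(d₁) = N(-0.31) = 0.3783
Δ_call = N(d₁) = 0.3783

0.3783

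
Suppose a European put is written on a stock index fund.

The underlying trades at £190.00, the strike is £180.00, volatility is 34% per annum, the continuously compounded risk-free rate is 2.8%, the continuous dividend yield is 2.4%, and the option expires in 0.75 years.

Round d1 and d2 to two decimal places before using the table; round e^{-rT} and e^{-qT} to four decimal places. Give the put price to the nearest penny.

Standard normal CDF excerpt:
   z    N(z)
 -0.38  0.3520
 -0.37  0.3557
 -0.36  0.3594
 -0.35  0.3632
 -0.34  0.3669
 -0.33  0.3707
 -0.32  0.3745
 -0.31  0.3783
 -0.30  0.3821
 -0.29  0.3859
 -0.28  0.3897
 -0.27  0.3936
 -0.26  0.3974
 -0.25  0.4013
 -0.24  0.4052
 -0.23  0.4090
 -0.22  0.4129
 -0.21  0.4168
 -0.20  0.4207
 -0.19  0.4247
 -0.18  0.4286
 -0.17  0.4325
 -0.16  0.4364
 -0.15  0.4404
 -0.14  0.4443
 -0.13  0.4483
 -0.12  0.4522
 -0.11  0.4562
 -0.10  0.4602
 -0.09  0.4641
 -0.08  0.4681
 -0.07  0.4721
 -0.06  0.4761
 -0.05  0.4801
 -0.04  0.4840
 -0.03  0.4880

σ√T = 0.34·√0.75 = 0.2944
d₁ = [ln(190/180) + (0.028 − 0.024 + ½·0.34²)·0.75] / (σ√T) = (0.0541 + 0.0464) / 0.2944 = 0.3410 → 0.34
d₂ = 0.3410 − 0.2944 = 0.0466 → 0.05
e^(−qT) = e^(−0.024·0.75) = 0.9822;  e^(−rT) = e^(−0.028·0.75) = 0.9792
N(−d₂) = N(-0.05) = 0.4801;  N(−d₁) = N(-0.34) = 0.3669
P = 180·0.9792·0.4801 − 190·0.9822·0.3669 = 84.6205 − 68.4701 = 16.1504

£16.15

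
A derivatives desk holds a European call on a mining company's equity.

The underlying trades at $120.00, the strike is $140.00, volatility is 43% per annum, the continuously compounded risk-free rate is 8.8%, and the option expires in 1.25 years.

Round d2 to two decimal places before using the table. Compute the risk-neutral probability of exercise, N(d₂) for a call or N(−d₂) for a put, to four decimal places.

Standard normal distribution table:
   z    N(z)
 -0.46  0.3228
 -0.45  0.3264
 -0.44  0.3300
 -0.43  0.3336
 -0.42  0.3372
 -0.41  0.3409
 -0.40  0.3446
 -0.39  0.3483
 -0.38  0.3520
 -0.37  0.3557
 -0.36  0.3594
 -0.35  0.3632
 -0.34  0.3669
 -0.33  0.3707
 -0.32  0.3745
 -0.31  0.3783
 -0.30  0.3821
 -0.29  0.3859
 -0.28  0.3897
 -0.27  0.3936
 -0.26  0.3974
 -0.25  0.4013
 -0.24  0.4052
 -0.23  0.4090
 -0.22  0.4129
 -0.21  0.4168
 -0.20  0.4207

σ√T = 0.43·√1.25 = 0.4808
d₁ = [ln(120/140) + (0.088 + ½·0.43²)·1.25] / (σ√T) = (-0.1542 + 0.2256) / 0.4808 = 0.1485 → 0.15
d₂ = 0.1485 − 0.4808 = -0.3322 → -0.33
Risk-neutral Pr[S_T > K] = N(d₂) = N(-0.33) = 0.3707

0.3707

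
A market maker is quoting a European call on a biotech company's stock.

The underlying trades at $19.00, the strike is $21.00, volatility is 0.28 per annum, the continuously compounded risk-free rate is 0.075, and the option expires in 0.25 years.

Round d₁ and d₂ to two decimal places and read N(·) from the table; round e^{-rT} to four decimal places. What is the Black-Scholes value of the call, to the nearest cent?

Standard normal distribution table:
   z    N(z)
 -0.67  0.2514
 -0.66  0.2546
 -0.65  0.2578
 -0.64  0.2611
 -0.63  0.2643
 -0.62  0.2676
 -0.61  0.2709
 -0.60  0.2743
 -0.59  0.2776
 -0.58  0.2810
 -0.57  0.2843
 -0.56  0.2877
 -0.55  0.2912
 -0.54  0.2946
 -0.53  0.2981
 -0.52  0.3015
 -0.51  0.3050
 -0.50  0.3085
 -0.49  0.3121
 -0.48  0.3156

$0.48

σ√T = 0.28·√0.25 = 0.1400
d₁ = [ln(19/21) + (0.075 + 0.28²/2)·0.25] / 0.1400 = [-0.1001 + 0.0285] / 0.1400 = -0.5110 → -0.51
d₂ = d₁ − σ√T = -0.5110 − 0.1400 = -0.6510 → -0.65
e^(−rT) = e^(−0.075·0.25) = 0.9814
N(d₁) = N(-0.51) = 0.3050;  N(d₂) = N(-0.65) = 0.2578
C = 19·0.3050 − 21·0.9814·0.2578 = 5.7950 − 5.3131 = 0.4819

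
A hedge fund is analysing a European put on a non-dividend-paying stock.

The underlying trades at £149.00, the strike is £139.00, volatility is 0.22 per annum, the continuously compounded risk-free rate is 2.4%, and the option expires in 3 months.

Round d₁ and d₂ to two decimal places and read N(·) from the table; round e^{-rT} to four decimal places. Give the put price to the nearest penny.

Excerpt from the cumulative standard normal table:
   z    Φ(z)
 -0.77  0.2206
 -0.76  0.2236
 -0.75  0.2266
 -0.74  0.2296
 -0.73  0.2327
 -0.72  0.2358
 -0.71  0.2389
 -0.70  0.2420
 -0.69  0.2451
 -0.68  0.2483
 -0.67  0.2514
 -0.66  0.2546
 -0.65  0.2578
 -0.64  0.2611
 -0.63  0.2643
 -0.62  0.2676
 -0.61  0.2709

£2.31

T = 0.25;  σ√T = 0.1100
d₁ = [ln(149/139) + (0.024 + 0.22²/2)·0.25] / 0.1100 = [0.0695 + 0.0120] / 0.1100 = 0.7411 which rounds to 0.74
d₂ = d₁ − σ√T = 0.7411 − 0.1100 = 0.6311 which rounds to 0.63
e^(−rT) = e^(−0.024·0.25) = 0.9940
N(−d₂) = N(-0.63) = 0.2643;  N(−d₁) = N(-0.74) = 0.2296
P = 139·0.9940·0.2643 − 149·0.2296 = 36.5173 − 34.2104 = 2.3069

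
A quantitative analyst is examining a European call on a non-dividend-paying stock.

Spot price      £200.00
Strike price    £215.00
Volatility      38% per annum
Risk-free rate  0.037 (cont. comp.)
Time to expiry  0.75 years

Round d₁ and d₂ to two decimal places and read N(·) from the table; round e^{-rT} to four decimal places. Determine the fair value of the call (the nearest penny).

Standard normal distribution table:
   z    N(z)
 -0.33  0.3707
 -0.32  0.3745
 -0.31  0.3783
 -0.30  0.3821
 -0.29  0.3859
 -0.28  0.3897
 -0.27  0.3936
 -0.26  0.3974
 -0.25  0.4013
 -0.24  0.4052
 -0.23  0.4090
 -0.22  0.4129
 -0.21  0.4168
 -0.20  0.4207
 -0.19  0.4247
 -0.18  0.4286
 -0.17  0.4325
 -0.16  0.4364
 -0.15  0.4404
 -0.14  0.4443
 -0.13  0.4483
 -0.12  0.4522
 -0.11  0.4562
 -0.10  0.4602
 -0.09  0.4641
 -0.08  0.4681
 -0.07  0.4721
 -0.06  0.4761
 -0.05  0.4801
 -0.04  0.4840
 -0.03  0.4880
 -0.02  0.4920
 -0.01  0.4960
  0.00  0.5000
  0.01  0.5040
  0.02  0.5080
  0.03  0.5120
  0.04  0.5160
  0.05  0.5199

£22.50

σ√T = 0.38·√0.75 = 0.3291
d₁ = [ln(200/215) + (0.037 + ½·0.38²)·0.75] / (σ√T) = (-0.0723 + 0.0819) / 0.3291 = 0.0291 which rounds to 0.03
d₂ = 0.0291 − 0.3291 = -0.3000 which rounds to -0.30
e^(−rT) = e^(−0.037·0.75) = 0.9726
N(d₁) = N(0.03) = 0.5120;  N(d₂) = N(-0.30) = 0.3821
C = 200·0.5120 − 215·0.9726·0.3821 = 102.4000 − 79.9005 = 22.4995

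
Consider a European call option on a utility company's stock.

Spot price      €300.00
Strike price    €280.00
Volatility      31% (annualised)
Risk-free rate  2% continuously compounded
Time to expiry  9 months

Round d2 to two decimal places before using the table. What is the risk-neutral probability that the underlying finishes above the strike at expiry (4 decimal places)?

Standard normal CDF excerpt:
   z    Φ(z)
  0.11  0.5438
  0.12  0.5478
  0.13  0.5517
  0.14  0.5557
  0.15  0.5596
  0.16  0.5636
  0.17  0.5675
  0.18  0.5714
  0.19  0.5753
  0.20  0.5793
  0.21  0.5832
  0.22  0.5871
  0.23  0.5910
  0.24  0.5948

T = 0.75;  σ√T = 0.2685
d₁ = [ln(300/280) + (0.02 + 0.31²/2)·0.75] / 0.2685 = [0.0690 + 0.0510] / 0.2685 = 0.4471 which rounds to 0.45
d₂ = d₁ − σ√T = 0.4471 − 0.2685 = 0.1786 which rounds to 0.18
Risk-neutral Pr[S_T > K] = N(d₂) = N(0.18) = 0.5714

0.5714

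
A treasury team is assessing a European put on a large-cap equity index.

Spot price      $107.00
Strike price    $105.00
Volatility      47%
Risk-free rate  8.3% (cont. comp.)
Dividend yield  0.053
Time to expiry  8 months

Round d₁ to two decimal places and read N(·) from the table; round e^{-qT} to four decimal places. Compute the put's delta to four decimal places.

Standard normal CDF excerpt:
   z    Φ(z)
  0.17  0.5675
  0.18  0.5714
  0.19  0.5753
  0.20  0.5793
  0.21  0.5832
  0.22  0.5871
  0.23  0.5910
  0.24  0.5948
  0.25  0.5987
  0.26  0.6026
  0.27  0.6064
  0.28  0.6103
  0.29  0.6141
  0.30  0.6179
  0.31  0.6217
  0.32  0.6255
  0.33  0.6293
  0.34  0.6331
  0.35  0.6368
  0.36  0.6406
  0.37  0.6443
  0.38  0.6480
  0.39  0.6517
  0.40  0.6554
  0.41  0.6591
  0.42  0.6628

T = 0.6667;  σ√T = 0.3838
ln(S/K) + (r − q + σ²/2)T = ln(107/105) + (0.083 − 0.053 + 0.47²/2)·0.6667 = 0.0189 + 0.0936 = 0.1125
d₁ = 0.1125 / 0.3838 = 0.2932 ≈ 0.29
N(d₁) = N(0.29) = 0.6141
Δ_put = exp(−qT)·(N(d₁) − 1) = 0.9653·(0.6141 − 1) = -0.3725

-0.3725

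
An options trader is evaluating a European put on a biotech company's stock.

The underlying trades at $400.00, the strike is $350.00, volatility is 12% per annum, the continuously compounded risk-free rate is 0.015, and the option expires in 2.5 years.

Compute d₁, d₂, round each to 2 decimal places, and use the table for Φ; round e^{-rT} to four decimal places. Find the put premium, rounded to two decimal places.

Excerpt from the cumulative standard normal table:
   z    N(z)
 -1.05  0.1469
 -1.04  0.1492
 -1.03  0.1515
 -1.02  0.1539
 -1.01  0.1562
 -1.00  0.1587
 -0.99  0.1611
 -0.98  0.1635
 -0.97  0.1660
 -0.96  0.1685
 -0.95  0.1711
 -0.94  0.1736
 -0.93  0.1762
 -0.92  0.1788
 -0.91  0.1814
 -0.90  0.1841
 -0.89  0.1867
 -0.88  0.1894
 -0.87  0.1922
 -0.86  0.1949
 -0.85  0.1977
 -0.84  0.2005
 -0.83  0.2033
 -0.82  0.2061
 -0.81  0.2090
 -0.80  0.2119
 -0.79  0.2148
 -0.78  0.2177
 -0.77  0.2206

T = 2.5;  σ√T = 0.1897
d₁ = [ln(400/350) + (0.015 + 0.12²/2)·2.5] / 0.1897 = [0.1335 + 0.0555] / 0.1897 = 0.9963 which rounds to 1.00
d₂ = d₁ − σ√T = 0.9963 − 0.1897 = 0.8065 which rounds to 0.81
exp(−rT) = exp(−0.015·2.5) = 0.9632
N(−d₂) = N(-0.81) = 0.2090;  N(−d₁) = N(-1.00) = 0.1587
P = 350·0.9632·0.2090 − 400·0.1587 = 70.4581 − 63.4800 = 6.9781

$6.98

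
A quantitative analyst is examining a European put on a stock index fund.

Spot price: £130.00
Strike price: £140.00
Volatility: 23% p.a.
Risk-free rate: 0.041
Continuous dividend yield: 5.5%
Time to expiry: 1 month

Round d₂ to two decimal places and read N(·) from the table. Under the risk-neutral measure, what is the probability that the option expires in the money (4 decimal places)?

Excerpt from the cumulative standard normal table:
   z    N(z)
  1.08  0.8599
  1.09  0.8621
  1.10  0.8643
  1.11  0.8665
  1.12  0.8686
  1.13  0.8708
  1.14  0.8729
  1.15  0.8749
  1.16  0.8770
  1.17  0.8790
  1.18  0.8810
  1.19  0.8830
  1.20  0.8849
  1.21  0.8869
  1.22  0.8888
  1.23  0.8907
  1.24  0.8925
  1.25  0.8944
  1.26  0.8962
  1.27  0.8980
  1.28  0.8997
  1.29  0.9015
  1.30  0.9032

0.8790

σ√T = 0.23 × 0.2887 = 0.0664
ln(S/K) + (r − q + σ²/2)T = ln(130/140) + (0.041 − 0.055 + 0.23²/2)·0.08333 = -0.0741 + 0.0010 = -0.0731
d₁ = -0.0731 / 0.0664 = -1.1005 → -1.10
d₂ = d₁ − σ√T = -1.1005 − 0.0664 = -1.1669 → -1.17
Pr(exercise) under Q = N(−d₂) = N(1.17) = 0.8790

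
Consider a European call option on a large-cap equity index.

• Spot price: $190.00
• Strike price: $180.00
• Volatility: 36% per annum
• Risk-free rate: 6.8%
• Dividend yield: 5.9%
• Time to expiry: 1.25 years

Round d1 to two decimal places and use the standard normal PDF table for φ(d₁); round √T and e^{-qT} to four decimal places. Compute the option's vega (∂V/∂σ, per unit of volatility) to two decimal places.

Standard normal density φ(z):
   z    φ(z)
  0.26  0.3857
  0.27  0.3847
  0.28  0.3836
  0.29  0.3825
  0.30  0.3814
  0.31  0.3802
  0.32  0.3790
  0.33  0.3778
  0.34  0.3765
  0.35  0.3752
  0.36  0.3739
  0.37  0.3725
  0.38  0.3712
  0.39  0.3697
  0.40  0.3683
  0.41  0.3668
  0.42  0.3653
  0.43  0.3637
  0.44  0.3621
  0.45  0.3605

73.78

T = 1.25;  σ√T = 0.4025
d₁ = [ln(190/180) + (0.068 − 0.059 + 0.36²/2)·1.25] / 0.4025 = [0.0541 + 0.0922] / 0.4025 = 0.3635 → 0.36
√T = √1.25 = 1.1180
φ(d₁) = φ(0.36) = 0.3739
e^(−qT) = e^(−0.059·1.25) = 0.9289
vega = S·e^(−qT)·φ(d₁)·√T = 190·0.9289·0.3739·1.1180 = 73.7768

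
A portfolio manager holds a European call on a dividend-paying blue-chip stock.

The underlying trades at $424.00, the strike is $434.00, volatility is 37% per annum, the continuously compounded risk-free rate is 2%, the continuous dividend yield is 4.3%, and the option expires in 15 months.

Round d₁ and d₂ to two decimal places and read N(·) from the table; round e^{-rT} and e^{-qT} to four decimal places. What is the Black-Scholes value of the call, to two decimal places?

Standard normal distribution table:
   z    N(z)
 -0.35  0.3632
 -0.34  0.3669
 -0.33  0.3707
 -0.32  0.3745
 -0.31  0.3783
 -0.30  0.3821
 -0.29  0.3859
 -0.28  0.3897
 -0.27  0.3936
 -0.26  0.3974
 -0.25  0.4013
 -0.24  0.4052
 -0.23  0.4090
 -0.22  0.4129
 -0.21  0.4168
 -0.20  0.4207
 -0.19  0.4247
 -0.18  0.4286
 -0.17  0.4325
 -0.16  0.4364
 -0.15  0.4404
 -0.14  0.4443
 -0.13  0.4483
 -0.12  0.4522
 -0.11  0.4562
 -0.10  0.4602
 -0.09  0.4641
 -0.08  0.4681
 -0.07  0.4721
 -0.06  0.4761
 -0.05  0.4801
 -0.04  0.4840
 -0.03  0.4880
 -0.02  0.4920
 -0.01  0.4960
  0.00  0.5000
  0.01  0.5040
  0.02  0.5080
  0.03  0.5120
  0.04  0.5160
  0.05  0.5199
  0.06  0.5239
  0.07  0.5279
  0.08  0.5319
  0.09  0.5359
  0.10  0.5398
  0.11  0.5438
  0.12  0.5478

σ√T = 0.37 × 1.1180 = 0.4137
ln(S/K) + (r − q + σ²/2)T = ln(424/434) + (0.02 − 0.043 + 0.37²/2)·1.25 = -0.0233 + 0.0568 = 0.0335
d₁ = 0.0335 / 0.4137 = 0.0810 which rounds to 0.08
d₂ = d₁ − σ√T = 0.0810 − 0.4137 = -0.3327 which rounds to -0.33
exp(−qT) = exp(−0.043·1.25) = 0.9477;  exp(−rT) = exp(−0.02·1.25) = 0.9753
C = 424·0.9477·N(0.08) − 434·0.9753·N(-0.33) = 424·0.9477·0.5319 − 434·0.9753·0.3707 = 213.7306 − 156.9100 = 56.8206

$56.82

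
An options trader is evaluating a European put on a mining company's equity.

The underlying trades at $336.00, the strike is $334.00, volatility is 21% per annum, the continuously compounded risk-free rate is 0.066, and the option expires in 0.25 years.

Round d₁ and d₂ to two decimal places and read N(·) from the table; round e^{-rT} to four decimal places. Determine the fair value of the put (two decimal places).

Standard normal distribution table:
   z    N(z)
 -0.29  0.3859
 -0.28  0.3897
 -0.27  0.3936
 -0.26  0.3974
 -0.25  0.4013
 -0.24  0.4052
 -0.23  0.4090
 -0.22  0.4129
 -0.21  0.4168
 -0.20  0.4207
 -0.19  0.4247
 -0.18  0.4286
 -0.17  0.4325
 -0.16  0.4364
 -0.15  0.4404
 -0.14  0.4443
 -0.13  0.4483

σ√T = 0.21·√0.25 = 0.1050
d₁ = [ln(336/334) + (0.066 + 0.21²/2)·0.25] / 0.1050 = [0.0060 + 0.0220] / 0.1050 = 0.2665 → 0.27
d₂ = d₁ − σ√T = 0.2665 − 0.1050 = 0.1615 → 0.16
e^(−rT) = e^(−0.066·0.25) = 0.9836
P = 334·0.9836·N(-0.16) − 336·N(-0.27) = 334·0.9836·0.4364 − 336·0.3936 = 143.3672 − 132.2496 = 11.1176

$11.12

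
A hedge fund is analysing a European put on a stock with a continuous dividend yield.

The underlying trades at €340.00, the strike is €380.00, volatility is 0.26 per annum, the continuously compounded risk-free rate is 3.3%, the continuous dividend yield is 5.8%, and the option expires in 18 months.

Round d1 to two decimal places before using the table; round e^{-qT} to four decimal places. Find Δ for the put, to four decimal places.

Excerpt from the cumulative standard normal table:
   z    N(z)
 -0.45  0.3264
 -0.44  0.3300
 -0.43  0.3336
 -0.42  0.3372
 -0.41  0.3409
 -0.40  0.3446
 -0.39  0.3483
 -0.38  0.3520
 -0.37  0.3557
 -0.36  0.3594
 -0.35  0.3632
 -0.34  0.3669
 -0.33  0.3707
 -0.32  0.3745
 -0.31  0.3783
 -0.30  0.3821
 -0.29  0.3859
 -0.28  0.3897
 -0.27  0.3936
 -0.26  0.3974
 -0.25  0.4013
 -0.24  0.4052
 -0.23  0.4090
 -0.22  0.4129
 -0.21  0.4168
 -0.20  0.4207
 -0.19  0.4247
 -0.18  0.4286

-0.5699

T = 1.5;  σ√T = 0.3184
ln(S/K) + (r − q + σ²/2)T = ln(340/380) + (0.033 − 0.058 + 0.26²/2)·1.5 = -0.1112 + 0.0132 = -0.0980
d₁ = -0.0980 / 0.3184 = -0.3078 → -0.31
N(d₁) = N(-0.31) = 0.3783
Δ_put = e^(−qT)·(N(d₁) − 1) = 0.9167·(0.3783 − 1) = -0.5699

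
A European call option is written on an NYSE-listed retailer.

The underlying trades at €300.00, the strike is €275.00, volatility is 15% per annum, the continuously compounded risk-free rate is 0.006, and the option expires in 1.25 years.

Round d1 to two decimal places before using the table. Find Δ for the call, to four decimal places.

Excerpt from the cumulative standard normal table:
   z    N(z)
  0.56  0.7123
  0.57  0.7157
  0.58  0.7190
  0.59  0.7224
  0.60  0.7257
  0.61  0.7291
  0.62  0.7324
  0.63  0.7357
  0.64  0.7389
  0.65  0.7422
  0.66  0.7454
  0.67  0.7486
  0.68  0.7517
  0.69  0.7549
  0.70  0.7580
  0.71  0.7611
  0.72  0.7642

0.7422

T = 1.25;  σ√T = 0.1677
d₁ = [ln(300/275) + (0.006 + ½·0.15²)·1.25] / (σ√T) = (0.0870 + 0.0216) / 0.1677 = 0.6474 which rounds to 0.65
N(d₁) = N(0.65) = 0.7422
Δ_call = N(d₁) = 0.7422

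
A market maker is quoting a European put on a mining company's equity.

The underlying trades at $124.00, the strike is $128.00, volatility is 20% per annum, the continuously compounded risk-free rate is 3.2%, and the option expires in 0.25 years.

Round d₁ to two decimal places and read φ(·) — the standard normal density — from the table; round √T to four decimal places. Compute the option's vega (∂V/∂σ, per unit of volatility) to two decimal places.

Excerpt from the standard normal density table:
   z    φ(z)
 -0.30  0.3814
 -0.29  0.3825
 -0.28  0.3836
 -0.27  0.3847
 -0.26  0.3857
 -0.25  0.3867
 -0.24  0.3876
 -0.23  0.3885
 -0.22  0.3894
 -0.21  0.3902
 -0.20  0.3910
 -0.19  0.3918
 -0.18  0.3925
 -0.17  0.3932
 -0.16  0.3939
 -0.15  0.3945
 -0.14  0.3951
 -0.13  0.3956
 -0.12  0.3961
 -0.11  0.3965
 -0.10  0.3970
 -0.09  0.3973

σ√T = 0.2 × 0.5000 = 0.1000
d₁ = [ln(124/128) + (0.032 + ½·0.2²)·0.25] / (σ√T) = (-0.0317 + 0.0130) / 0.1000 = -0.1875 ≈ -0.19
√T = √0.25 = 0.5000
φ(d₁) = φ(-0.19) = 0.3918
vega = S·φ(d₁)·√T = 124·0.3918·0.5000 = 24.2916

24.29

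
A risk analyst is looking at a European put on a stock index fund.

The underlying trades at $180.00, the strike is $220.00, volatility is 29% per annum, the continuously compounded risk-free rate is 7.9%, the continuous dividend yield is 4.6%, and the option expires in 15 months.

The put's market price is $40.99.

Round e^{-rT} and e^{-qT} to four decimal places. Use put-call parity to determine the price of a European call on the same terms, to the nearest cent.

$11.61

exp(−qT) = exp(−0.046·1.25) = 0.9441;  exp(−rT) = exp(−0.079·1.25) = 0.9060
Put-call parity: C − P = S·e^(−qT) − K·e^(−rT) = 180·0.9441 − 220·0.9060 = 169.9380 − 199.3200 = -29.3820
C = P + (C − P) = 40.99 + (-29.3820) = 11.6080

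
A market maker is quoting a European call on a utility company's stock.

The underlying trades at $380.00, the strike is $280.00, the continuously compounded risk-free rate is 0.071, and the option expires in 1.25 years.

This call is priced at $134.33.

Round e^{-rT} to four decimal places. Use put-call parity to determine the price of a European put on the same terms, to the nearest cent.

$10.56

exp(−rT) = exp(−0.071·1.25) = 0.9151
Put-call parity: C − P = S − K·e^(−rT) = 380 − 280·0.9151 = 380 − 256.2280 = 123.7720
P = C − (C − P) = 134.33 − (123.7720) = 10.5580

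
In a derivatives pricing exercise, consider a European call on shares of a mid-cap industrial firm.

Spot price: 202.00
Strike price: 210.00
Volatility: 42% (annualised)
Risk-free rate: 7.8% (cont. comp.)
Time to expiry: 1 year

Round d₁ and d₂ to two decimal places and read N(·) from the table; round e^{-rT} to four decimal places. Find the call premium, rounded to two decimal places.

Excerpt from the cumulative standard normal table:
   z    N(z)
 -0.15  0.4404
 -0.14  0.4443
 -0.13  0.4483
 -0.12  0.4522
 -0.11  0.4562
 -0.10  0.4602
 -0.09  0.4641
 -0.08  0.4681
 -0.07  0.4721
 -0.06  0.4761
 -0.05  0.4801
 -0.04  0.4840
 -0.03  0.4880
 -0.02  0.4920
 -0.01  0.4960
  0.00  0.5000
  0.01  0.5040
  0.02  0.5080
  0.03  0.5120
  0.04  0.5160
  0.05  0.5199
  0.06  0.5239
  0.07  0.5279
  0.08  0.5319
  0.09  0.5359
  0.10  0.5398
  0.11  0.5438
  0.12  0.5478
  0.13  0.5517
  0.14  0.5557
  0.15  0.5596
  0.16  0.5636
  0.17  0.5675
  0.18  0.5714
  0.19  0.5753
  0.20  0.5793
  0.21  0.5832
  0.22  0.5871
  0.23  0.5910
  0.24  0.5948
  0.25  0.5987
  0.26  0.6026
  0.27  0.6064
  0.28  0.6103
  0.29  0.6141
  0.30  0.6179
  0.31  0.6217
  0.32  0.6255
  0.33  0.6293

36.98

σ√T = 0.42 × 1.0000 = 0.4200
d₁ = [ln(202/210) + (0.078 + ½·0.42²)·1] / (σ√T) = (-0.0388 + 0.1662) / 0.4200 = 0.3032 → 0.30
d₂ = 0.3032 − 0.4200 = -0.1168 → -0.12
exp(−rT) = exp(−0.078·1) = 0.9250
N(d₁) = N(0.30) = 0.6179;  N(d₂) = N(-0.12) = 0.4522
C = 202·0.6179 − 210·0.9250·0.4522 = 124.8158 − 87.8398 = 36.9759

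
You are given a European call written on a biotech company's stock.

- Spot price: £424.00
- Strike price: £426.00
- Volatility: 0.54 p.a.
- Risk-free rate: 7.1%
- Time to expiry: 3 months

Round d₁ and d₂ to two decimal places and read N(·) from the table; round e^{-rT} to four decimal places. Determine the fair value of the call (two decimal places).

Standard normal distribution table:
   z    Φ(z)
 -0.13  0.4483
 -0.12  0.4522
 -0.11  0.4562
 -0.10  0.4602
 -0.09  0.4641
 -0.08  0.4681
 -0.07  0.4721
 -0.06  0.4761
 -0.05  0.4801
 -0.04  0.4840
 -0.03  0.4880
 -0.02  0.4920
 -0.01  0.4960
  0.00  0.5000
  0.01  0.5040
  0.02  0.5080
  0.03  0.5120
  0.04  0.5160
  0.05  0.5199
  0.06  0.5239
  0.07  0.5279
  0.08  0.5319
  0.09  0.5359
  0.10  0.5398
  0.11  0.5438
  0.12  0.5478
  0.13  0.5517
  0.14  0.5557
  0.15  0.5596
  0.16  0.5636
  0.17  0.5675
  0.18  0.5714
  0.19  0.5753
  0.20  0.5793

σ√T = 0.54·√0.25 = 0.2700
d₁ = [ln(424/426) + (0.071 + ½·0.54²)·0.25] / (σ√T) = (-0.0047 + 0.0542) / 0.2700 = 0.1833 ≈ 0.18
d₂ = 0.1833 − 0.2700 = -0.0867 ≈ -0.09
exp(−rT) = exp(−0.071·0.25) = 0.9824
N(d₁) = N(0.18) = 0.5714;  N(d₂) = N(-0.09) = 0.4641
C = 424·0.5714 − 426·0.9824·0.4641 = 242.2736 − 194.2270 = 48.0466

£48.05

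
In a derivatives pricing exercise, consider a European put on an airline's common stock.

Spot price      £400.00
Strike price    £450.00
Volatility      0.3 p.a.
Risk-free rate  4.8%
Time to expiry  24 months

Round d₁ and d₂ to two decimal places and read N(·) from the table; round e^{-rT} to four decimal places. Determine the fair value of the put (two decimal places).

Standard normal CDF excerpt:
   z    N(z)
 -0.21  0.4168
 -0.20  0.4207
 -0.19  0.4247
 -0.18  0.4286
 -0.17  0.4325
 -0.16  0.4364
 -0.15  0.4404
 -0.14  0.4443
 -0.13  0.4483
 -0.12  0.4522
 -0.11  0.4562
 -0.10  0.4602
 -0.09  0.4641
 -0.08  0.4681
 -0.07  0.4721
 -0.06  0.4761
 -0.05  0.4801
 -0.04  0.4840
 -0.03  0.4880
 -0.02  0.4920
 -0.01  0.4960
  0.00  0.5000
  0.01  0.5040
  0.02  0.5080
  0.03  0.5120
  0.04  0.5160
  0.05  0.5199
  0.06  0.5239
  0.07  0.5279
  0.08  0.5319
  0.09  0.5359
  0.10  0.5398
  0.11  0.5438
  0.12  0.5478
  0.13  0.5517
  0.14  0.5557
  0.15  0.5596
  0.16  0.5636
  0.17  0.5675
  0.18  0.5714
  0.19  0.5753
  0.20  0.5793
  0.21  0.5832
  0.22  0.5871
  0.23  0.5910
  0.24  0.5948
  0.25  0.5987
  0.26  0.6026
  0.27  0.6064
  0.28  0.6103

£71.80

T = 2;  σ√T = 0.4243
d₁ = [ln(400/450) + (0.048 + 0.3²/2)·2] / 0.4243 = [-0.1178 + 0.1860] / 0.4243 = 0.1608 → 0.16
d₂ = d₁ − σ√T = 0.1608 − 0.4243 = -0.2635 → -0.26
e^(−rT) = e^(−0.048·2) = 0.9085
P = 450·0.9085·N(0.26) − 400·N(-0.16) = 450·0.9085·0.6026 − 400·0.4364 = 246.3579 − 174.5600 = 71.7979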